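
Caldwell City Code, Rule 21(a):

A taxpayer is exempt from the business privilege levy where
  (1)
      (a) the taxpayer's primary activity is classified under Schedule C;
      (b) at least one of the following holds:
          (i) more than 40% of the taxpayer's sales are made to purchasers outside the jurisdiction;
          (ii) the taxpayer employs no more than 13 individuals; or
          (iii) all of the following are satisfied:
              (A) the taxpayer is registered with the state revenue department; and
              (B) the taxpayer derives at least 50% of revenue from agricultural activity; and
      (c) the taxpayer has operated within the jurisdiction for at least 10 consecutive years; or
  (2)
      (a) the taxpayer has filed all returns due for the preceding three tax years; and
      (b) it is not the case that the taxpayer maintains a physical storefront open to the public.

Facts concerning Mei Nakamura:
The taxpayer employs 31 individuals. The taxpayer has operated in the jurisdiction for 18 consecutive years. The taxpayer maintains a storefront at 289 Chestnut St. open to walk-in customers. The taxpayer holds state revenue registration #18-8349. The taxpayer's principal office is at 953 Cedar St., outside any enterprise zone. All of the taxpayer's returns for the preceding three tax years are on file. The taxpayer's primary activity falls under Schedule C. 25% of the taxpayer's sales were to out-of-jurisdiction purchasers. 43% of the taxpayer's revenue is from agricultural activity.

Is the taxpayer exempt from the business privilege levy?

(a) Schedule C activity — holds.
(i) >40% out-of-jur. sales — not met.
(ii) ≤ 13 employees — fails.
(A) state-registered — satisfied.
(B) ≥50% agricultural — fails.
(iii): T AND F → false.
(b): F OR F OR F → false.
(c) ≥ 10 yrs in jurisdiction — met.
So (1) is not satisfied (T AND F AND T).
(a) returns current — holds.
(b) not (has storefront) — not satisfied.
(2) = T AND F = false.
Overall = F OR F = false.

No — not exempt.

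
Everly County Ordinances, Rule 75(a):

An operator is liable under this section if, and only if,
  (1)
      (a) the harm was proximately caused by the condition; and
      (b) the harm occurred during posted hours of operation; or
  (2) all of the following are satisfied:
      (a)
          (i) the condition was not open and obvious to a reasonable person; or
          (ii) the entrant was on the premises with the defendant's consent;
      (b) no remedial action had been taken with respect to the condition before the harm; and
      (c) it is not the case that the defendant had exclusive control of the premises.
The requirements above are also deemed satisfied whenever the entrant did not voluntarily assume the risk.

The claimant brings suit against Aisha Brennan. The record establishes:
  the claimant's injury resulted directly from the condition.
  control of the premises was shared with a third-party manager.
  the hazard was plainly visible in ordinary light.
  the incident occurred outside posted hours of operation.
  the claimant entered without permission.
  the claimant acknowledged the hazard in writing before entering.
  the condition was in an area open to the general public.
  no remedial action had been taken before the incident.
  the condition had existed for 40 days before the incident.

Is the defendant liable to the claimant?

No — not liable.

(a) proximate cause — satisfied.
(b) during posted hours — not met.
(1): T AND F → false.
(i) not open/obvious — fails.
(ii) consent to enter — fails.
So (a) is not satisfied (F OR F).
(b) no remedial action — satisfied.
(c) not (exclusive control) — met.
So (2) is not satisfied (F AND T AND T).
Overall: F OR F → false.
Exception (no assumed risk) — not satisfied.
Result: main false OR exception false → false.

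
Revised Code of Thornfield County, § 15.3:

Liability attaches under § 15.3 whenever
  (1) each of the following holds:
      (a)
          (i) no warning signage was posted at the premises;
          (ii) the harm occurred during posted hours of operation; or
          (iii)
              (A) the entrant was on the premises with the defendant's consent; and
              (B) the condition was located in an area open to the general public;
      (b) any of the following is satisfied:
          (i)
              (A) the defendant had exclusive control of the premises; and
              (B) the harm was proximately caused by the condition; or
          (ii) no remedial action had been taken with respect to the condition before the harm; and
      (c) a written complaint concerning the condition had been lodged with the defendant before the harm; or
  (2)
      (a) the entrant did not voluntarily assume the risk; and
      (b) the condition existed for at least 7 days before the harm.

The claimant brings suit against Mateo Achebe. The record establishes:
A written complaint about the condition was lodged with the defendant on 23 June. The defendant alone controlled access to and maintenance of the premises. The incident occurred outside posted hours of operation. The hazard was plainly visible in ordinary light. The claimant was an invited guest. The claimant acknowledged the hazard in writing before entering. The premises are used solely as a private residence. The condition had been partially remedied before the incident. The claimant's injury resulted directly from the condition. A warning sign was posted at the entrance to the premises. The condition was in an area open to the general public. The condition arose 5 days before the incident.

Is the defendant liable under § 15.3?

(i) no signage posted — not satisfied.
(ii) during posted hours — fails.
(A) consent to enter — satisfied.
(B) public area — satisfied.
(iii): T AND T → true.
(a): F OR F OR T → true.
(A) exclusive control — satisfied.
(B) proximate cause — holds.
(i) = T AND T = true.
(ii) no remedial action — not satisfied.
(b) = T OR F = true.
(c) complaint lodged — satisfied.
(1): T AND T AND T → true.
(a) no assumed risk — not satisfied.
(b) condition ≥7 days old — not satisfied.
So (2) is not satisfied (F AND F).
Overall: T OR F → true.

Yes — liable.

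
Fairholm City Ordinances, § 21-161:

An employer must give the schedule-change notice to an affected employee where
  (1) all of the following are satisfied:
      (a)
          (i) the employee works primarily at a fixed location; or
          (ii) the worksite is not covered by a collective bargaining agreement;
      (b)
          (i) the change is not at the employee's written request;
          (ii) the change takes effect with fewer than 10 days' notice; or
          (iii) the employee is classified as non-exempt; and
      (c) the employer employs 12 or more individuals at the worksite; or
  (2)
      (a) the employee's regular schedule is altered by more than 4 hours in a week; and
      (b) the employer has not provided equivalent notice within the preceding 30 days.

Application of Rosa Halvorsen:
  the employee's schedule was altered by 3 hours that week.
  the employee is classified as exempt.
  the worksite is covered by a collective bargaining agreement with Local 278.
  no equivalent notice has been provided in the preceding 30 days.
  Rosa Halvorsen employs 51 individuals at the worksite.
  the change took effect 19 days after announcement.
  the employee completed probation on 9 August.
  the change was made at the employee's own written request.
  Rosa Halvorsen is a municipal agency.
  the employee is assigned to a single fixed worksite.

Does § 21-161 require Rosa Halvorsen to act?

No — not required.

(i) fixed location — holds.
(ii) no CBA — fails.
So (a) is satisfied (T OR F).
(i) not employee-requested — not met.
(ii) < 10 days' notice — not met.
(iii) non-exempt — not satisfied.
(b): F OR F OR F → false.
(c) ≥ 12 at site — met.
(1) = T AND F AND T = false.
(a) schedule shift > 4h — not satisfied.
(b) no recent notice — met.
(2) = F AND T = false.
So Overall is not satisfied (F OR F).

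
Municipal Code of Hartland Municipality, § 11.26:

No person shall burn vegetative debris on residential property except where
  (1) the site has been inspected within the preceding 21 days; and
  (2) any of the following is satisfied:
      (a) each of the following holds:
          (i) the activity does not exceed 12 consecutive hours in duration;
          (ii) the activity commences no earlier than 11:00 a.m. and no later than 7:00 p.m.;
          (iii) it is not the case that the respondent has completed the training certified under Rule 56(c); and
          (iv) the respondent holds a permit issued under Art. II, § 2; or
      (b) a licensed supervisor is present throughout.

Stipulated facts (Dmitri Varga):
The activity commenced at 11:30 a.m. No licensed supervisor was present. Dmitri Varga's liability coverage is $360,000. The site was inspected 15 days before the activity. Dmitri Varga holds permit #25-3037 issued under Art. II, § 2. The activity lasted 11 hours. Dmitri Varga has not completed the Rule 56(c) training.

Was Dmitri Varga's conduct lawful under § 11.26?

Yes — lawful.

(1) site inspected — holds.
(i) ≤ 12 hrs duration — met.
(ii) start within hours — holds.
(iii) not (training certified) — met.
(iv) holds permit — holds.
(a): T AND T AND T AND T → true.
(b) supervisor present — not met.
(2): T OR F → true.
Overall = T AND T = true.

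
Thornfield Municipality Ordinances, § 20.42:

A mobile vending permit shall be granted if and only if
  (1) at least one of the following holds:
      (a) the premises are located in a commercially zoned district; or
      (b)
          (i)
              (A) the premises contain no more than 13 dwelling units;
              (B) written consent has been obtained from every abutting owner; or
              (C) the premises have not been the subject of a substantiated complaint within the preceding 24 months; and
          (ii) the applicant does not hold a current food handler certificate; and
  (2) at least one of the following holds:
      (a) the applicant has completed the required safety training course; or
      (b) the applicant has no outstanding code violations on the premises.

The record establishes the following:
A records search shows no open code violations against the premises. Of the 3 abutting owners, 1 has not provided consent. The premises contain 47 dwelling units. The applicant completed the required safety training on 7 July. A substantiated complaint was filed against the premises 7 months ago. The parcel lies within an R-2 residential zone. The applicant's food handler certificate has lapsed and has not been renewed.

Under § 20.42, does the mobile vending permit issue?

(a) commercially zoned — fails.
(A) ≤ 13 units — not satisfied.
(B) all abutters consent — not met.
(C) no complaint in 24 mo. — not met.
(i): F OR F OR F → false.
(ii) not (food handler cert.) — holds.
(b) = F AND T = false.
So (1) is not satisfied (F OR F).
(a) safety training — satisfied.
(b) no code violations — met.
(2) = T OR T = true.
Overall = F AND T = false.

No — denied.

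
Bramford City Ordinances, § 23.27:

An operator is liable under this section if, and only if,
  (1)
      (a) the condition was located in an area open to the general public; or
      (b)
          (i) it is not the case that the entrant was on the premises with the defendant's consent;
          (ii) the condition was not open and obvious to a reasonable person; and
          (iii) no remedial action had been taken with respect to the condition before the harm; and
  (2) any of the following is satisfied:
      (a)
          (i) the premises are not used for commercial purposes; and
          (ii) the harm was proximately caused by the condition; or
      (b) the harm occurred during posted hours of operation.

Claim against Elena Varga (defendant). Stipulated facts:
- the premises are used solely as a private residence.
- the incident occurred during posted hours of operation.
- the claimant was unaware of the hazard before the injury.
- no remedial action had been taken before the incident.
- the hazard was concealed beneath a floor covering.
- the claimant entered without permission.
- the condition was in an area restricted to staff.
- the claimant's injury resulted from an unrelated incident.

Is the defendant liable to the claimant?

Yes — liable.

(a) public area — not satisfied.
(i) not (consent to enter) — holds.
(ii) not open/obvious — met.
(iii) no remedial action — holds.
(b) = T AND T AND T = true.
(1): F OR T → true.
(i) not (commercial use) — holds.
(ii) proximate cause — not satisfied.
(a) = T AND F = false.
(b) during posted hours — satisfied.
(2) = F OR T = true.
So Overall is satisfied (T AND T).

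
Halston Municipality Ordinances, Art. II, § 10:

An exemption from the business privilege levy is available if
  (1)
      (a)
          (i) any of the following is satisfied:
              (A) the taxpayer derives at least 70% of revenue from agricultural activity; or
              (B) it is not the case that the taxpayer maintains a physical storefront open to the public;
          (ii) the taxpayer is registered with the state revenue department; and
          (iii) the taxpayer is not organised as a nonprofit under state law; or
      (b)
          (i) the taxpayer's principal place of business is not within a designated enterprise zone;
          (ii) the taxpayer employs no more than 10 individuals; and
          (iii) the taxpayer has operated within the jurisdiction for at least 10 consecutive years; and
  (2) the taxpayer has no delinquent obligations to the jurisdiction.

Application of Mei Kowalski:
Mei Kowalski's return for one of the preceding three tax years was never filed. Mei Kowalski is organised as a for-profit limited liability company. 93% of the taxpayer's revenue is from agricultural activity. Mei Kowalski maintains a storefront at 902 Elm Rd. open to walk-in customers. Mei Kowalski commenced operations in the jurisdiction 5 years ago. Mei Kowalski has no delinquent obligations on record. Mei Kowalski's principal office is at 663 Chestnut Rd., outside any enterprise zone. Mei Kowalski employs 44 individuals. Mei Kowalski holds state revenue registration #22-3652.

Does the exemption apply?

Yes — exempt.

(A) ≥70% agricultural — holds.
(B) not (has storefront) — fails.
(i) = T OR F = true.
(ii) state-registered — satisfied.
(iii) not (nonprofit) — met.
So (a) is satisfied (T AND T AND T).
(i) not (in enterprise zone) — met.
(ii) ≤ 10 employees — not met.
(iii) ≥ 10 yrs in jurisdiction — fails.
So (b) is not satisfied (T AND F AND F).
So (1) is satisfied (T OR F).
(2) no delinquency — met.
Overall: T AND T → true.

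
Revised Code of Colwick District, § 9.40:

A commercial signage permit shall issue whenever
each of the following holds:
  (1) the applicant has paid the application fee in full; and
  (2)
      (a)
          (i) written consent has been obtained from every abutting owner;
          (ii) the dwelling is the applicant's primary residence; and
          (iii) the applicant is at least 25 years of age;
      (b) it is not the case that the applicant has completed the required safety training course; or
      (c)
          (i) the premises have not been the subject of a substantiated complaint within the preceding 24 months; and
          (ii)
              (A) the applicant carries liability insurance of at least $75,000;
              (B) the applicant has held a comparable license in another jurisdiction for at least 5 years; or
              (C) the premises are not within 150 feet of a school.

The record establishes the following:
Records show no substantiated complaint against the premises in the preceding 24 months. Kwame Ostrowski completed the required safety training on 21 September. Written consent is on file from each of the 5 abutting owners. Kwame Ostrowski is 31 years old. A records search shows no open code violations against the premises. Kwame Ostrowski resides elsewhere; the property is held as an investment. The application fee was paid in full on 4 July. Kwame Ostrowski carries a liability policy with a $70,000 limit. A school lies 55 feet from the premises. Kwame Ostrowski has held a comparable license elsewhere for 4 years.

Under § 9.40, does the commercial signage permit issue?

(1) fee paid — met.
(i) all abutters consent — met.
(ii) primary residence — fails.
(iii) age ≥ 25 — holds.
So (a) is not satisfied (T AND F AND T).
(b) not (safety training) — not satisfied.
(i) no complaint in 24 mo. — holds.
(A) insurance ≥ $75,000 — not met.
(B) prior license ≥ 5 yr — not satisfied.
(C) ≥150 ft from school — not satisfied.
(ii): F OR F OR F → false.
So (c) is not satisfied (T AND F).
So (2) is not satisfied (F OR F OR F).
So Overall is not satisfied (T AND F).

No — denied.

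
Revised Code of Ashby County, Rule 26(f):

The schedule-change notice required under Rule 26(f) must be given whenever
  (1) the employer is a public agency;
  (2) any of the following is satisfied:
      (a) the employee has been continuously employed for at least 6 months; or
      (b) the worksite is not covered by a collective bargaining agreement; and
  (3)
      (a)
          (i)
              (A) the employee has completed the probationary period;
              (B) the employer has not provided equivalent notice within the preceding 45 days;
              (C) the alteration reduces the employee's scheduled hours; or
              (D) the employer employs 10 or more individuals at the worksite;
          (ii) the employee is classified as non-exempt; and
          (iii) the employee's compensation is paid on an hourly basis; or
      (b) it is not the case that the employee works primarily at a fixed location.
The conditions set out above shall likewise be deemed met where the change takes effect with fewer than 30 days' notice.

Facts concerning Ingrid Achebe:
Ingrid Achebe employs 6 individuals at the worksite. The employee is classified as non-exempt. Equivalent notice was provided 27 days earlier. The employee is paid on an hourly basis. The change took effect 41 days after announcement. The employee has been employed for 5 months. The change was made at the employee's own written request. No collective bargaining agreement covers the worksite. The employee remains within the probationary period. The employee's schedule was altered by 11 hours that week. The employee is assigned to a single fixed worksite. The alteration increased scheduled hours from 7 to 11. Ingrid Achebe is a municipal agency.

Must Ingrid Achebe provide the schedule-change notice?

(1) public agency — met.
(a) tenure ≥ 6 mo. — not satisfied.
(b) no CBA — satisfied.
(2): F OR T → true.
(A) past probation — not met.
(B) no recent notice — not met.
(C) hours reduced — fails.
(D) ≥ 10 at site — not satisfied.
So (i) is not satisfied (F OR F OR F OR F).
(ii) non-exempt — holds.
(iii) hourly-paid — satisfied.
(a): F AND T AND T → false.
(b) not (fixed location) — not met.
(3): F OR F → false.
So Overall is not satisfied (T AND T AND F).
Exception (< 30 days' notice) — not satisfied.
Result: main false OR exception false → false.

No — not required.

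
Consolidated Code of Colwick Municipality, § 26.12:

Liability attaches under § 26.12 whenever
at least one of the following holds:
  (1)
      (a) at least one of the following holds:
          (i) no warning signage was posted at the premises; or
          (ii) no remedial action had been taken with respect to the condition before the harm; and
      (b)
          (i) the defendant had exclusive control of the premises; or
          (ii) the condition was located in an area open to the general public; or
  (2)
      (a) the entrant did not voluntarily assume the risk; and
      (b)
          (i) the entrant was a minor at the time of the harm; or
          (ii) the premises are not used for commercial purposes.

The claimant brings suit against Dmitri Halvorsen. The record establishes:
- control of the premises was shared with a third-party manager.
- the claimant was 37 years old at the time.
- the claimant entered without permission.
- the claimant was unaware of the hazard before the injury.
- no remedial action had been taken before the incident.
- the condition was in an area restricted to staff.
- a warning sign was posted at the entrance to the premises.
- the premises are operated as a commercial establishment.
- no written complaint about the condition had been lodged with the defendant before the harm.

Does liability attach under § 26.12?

No — not liable.

(i) no signage posted — not met.
(ii) no remedial action — met.
(a) = F OR T = true.
(i) exclusive control — not met.
(ii) public area — not met.
(b): F OR F → false.
(1): T AND F → false.
(a) no assumed risk — holds.
(i) entrant a minor — not met.
(ii) not (commercial use) — not met.
(b): F OR F → false.
(2): T AND F → false.
So Overall is not satisfied (F OR F).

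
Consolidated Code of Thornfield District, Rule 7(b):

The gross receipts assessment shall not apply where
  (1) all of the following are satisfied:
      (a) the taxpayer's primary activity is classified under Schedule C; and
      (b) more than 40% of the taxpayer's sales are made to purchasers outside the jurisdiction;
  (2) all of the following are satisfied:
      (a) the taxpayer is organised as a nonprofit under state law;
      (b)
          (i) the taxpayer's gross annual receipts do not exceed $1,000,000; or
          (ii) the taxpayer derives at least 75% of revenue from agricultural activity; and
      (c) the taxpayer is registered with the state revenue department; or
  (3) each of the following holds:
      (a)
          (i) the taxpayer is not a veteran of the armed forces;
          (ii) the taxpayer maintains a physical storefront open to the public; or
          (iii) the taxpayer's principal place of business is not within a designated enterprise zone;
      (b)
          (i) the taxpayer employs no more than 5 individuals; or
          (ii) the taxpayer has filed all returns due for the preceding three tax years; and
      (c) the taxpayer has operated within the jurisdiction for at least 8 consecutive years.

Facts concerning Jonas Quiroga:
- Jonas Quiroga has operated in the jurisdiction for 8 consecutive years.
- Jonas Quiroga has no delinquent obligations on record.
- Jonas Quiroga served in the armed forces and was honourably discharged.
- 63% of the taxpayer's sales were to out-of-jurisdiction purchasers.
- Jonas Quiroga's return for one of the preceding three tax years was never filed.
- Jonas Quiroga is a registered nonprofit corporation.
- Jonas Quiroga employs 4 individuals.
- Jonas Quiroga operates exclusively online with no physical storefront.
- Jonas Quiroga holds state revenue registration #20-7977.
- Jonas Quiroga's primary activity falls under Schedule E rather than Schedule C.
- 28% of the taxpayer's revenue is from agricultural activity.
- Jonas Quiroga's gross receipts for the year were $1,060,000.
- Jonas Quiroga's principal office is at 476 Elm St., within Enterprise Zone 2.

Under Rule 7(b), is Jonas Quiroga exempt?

No — not exempt.

(a) Schedule C activity — not met.
(b) >40% out-of-jur. sales — holds.
(1): F AND T → false.
(a) nonprofit — holds.
(i) receipts ≤ $1,000,000 — not satisfied.
(ii) ≥75% agricultural — not met.
So (b) is not satisfied (F OR F).
(c) state-registered — holds.
(2): T AND F AND T → false.
(i) not (veteran) — not satisfied.
(ii) has storefront — not met.
(iii) not (in enterprise zone) — not met.
(a): F OR F OR F → false.
(i) ≤ 5 employees — satisfied.
(ii) returns current — not satisfied.
(b): T OR F → true.
(c) ≥ 8 yrs in jurisdiction — holds.
(3): F AND T AND T → false.
Overall: F OR F OR F → false.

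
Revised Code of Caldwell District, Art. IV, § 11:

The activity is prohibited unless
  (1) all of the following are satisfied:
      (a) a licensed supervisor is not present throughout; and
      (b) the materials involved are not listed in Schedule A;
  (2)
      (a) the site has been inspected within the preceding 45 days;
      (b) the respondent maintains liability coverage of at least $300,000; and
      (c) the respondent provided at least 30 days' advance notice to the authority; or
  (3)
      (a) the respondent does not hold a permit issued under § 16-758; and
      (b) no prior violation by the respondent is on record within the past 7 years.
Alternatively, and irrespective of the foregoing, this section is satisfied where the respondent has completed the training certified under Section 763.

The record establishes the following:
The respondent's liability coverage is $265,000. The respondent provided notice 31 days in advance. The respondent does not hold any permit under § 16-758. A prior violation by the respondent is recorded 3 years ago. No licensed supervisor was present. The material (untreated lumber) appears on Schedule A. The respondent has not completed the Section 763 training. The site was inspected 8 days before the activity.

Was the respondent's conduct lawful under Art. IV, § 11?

No — unlawful.

(a) not (supervisor present) — holds.
(b) not (Schedule A material) — not met.
So (1) is not satisfied (T AND F).
(a) site inspected — holds.
(b) coverage ≥ $300,000 — not met.
(c) ≥30 days' notice — satisfied.
(2): T AND F AND T → false.
(a) not (holds permit) — satisfied.
(b) no prior violation — not met.
(3) = T AND F = false.
So Overall is not satisfied (F OR F OR F).
Exception (training certified) — not satisfied.
Result: main false OR exception false → false.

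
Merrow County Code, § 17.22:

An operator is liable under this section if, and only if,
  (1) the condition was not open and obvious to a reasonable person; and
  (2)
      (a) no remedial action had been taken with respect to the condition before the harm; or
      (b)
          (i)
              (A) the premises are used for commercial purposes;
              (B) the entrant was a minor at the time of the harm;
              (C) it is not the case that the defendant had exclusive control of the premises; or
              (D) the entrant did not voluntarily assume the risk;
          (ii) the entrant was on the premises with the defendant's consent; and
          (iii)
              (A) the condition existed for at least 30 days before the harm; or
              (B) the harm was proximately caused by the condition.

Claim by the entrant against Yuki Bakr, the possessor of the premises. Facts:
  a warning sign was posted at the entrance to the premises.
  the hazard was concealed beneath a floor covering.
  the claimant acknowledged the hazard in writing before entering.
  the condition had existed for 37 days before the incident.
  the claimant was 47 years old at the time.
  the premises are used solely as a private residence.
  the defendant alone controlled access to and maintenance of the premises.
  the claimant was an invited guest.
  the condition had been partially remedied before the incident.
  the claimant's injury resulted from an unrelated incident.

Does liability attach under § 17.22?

(1) not open/obvious — satisfied.
(a) no remedial action — not satisfied.
(A) commercial use — not met.
(B) entrant a minor — not met.
(C) not (exclusive control) — fails.
(D) no assumed risk — not satisfied.
So (i) is not satisfied (F OR F OR F OR F).
(ii) consent to enter — satisfied.
(A) condition ≥30 days old — satisfied.
(B) proximate cause — fails.
So (iii) is satisfied (T OR F).
(b): F AND T AND T → false.
So (2) is not satisfied (F OR F).
Overall: T AND F → false.

No — not liable.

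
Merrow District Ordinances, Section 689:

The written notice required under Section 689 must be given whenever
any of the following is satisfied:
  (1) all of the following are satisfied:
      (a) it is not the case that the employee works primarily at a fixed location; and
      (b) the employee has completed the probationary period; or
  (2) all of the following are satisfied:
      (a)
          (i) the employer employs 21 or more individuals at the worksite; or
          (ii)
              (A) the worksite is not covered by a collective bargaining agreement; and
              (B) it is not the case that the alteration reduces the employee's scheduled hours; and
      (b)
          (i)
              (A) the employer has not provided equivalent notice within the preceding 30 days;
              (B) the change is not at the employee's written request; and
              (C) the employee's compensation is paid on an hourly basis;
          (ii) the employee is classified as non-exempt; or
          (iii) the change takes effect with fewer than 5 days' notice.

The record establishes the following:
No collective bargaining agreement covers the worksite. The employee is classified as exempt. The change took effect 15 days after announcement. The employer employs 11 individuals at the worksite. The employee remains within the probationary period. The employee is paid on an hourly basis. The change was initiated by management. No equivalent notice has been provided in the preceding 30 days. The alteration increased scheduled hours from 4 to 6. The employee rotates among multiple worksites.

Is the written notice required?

(a) not (fixed location) — met.
(b) past probation — fails.
So (1) is not satisfied (T AND F).
(i) ≥ 21 at site — not satisfied.
(A) no CBA — met.
(B) not (hours reduced) — met.
(ii) = T AND T = true.
(a): F OR T → true.
(A) no recent notice — holds.
(B) not employee-requested — met.
(C) hourly-paid — satisfied.
(i): T AND T AND T → true.
(ii) non-exempt — fails.
(iii) < 5 days' notice — not satisfied.
(b) = T OR F OR F = true.
(2) = T AND T = true.
Overall: F OR T → true.

Yes — required.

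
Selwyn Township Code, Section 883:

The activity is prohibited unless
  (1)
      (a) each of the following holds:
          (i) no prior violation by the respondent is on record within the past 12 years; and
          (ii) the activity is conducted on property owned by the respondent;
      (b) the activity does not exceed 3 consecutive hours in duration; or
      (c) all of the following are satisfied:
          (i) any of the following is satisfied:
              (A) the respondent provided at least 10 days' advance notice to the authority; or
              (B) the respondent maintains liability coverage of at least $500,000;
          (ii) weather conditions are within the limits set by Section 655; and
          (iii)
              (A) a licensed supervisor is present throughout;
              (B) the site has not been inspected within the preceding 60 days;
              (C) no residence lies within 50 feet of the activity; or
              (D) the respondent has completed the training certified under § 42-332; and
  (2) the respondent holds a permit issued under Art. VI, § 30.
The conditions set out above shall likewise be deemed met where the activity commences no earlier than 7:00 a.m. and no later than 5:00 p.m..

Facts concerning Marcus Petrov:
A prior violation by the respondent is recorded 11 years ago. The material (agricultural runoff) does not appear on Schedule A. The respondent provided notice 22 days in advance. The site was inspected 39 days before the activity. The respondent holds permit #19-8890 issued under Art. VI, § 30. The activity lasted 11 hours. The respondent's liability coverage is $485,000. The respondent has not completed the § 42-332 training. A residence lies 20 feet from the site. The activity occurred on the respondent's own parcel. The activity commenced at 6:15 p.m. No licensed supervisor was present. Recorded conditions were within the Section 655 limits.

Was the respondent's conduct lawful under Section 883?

(i) no prior violation — not satisfied.
(ii) own property — met.
(a) = F AND T = false.
(b) ≤ 3 hrs duration — not met.
(A) ≥10 days' notice — met.
(B) coverage ≥ $500,000 — not met.
(i): T OR F → true.
(ii) weather ok — met.
(A) supervisor present — not satisfied.
(B) not (site inspected) — not satisfied.
(C) no residence in 50 ft — not met.
(D) training certified — not met.
So (iii) is not satisfied (F OR F OR F OR F).
(c) = T AND T AND F = false.
(1) = F OR F OR F = false.
(2) holds permit — holds.
Overall: F AND T → false.
Exception (start within hours) — not satisfied.
Result: main false OR exception false → false.

No — unlawful.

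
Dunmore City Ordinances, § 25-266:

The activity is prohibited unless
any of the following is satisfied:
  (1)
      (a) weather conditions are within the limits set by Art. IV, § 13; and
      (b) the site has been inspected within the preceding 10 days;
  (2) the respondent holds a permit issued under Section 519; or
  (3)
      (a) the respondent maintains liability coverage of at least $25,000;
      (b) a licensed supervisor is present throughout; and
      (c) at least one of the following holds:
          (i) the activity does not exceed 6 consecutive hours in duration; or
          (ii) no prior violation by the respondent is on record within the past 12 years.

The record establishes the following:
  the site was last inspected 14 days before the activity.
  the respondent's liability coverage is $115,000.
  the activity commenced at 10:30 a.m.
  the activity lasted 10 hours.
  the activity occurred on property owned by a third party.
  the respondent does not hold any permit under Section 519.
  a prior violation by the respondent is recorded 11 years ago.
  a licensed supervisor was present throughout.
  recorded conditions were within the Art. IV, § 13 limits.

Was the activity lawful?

No — unlawful.

(a) weather ok — satisfied.
(b) site inspected — fails.
(1): T AND F → false.
(2) holds permit — fails.
(a) coverage ≥ $25,000 — holds.
(b) supervisor present — holds.
(i) ≤ 6 hrs duration — not met.
(ii) no prior violation — not satisfied.
So (c) is not satisfied (F OR F).
(3): T AND T AND F → false.
Overall: F OR F OR F → false.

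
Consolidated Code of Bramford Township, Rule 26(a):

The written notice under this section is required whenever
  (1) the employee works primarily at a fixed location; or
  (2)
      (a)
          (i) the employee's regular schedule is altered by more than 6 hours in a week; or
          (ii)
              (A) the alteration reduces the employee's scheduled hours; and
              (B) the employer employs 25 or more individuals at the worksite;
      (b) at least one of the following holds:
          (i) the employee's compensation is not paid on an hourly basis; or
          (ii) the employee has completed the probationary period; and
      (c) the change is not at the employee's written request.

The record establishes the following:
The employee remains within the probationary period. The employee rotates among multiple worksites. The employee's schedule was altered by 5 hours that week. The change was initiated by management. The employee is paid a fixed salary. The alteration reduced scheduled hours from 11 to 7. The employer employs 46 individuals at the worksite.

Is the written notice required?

(1) fixed location — not met.
(i) schedule shift > 6h — fails.
(A) hours reduced — holds.
(B) ≥ 25 at site — satisfied.
(ii): T AND T → true.
So (a) is satisfied (F OR T).
(i) not (hourly-paid) — satisfied.
(ii) past probation — fails.
(b): T OR F → true.
(c) not employee-requested — satisfied.
So (2) is satisfied (T AND T AND T).
So Overall is satisfied (F OR T).

Yes — required.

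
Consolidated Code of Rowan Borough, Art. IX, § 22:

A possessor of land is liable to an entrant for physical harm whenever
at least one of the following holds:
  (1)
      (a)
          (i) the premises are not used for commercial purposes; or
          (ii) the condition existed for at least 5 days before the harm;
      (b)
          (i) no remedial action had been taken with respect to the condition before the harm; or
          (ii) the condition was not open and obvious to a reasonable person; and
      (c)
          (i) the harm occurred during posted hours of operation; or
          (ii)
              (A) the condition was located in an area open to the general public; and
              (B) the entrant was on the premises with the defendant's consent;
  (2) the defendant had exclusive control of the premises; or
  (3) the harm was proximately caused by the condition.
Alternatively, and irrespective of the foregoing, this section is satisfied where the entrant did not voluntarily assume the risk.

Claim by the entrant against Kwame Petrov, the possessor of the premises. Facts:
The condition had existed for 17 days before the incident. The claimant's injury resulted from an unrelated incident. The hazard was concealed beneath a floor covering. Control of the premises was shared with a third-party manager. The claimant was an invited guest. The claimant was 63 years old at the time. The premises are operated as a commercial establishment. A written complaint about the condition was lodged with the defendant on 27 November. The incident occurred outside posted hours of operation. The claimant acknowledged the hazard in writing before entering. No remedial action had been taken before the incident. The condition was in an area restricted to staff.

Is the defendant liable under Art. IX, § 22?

No — not liable.

(i) not (commercial use) — fails.
(ii) condition ≥5 days old — holds.
So (a) is satisfied (F OR T).
(i) no remedial action — holds.
(ii) not open/obvious — holds.
So (b) is satisfied (T OR T).
(i) during posted hours — not satisfied.
(A) public area — not satisfied.
(B) consent to enter — met.
So (ii) is not satisfied (F AND T).
(c): F OR F → false.
(1) = T AND T AND F = false.
(2) exclusive control — not satisfied.
(3) proximate cause — not satisfied.
Overall: F OR F OR F → false.
Exception (no assumed risk) — not satisfied.
Result: main false OR exception false → false.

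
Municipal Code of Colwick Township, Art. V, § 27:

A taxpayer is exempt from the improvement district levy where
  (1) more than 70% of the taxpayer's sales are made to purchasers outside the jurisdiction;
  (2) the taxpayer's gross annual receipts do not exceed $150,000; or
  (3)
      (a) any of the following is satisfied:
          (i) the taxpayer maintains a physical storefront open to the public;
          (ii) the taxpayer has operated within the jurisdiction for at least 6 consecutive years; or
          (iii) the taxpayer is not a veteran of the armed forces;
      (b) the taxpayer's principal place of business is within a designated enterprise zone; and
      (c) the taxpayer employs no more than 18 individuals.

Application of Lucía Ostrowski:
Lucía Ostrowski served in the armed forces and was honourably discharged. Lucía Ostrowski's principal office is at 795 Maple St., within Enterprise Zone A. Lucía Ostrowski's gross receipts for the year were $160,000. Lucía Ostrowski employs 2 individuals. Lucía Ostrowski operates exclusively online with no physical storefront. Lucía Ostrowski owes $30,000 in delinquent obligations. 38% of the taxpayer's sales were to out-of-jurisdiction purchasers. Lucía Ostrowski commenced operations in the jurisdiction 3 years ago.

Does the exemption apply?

(1) >70% out-of-jur. sales — not satisfied.
(2) receipts ≤ $150,000 — not satisfied.
(i) has storefront — not satisfied.
(ii) ≥ 6 yrs in jurisdiction — not satisfied.
(iii) not (veteran) — not met.
So (a) is not satisfied (F OR F OR F).
(b) in enterprise zone — holds.
(c) ≤ 18 employees — met.
So (3) is not satisfied (F AND T AND T).
So Overall is not satisfied (F OR F OR F).

No — not exempt.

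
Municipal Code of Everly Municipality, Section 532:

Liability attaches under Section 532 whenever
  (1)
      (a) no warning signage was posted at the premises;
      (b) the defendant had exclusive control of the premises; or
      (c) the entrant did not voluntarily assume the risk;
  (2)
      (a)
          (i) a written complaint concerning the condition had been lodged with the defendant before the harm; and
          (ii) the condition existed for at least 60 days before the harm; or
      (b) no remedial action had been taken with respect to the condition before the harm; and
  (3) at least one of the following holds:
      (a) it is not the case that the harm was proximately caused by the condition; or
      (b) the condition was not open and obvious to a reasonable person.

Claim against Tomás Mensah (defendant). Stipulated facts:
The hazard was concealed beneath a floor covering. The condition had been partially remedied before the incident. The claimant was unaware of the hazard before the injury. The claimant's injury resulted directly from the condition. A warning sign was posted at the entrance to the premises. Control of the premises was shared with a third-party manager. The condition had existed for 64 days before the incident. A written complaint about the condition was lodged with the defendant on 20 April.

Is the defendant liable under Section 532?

Yes — liable.

(a) no signage posted — not satisfied.
(b) exclusive control — not satisfied.
(c) no assumed risk — satisfied.
(1) = F OR F OR T = true.
(i) complaint lodged — satisfied.
(ii) condition ≥60 days old — satisfied.
(a): T AND T → true.
(b) no remedial action — not satisfied.
So (2) is satisfied (T OR F).
(a) not (proximate cause) — fails.
(b) not open/obvious — met.
(3) = F OR T = true.
So Overall is satisfied (T AND T AND T).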